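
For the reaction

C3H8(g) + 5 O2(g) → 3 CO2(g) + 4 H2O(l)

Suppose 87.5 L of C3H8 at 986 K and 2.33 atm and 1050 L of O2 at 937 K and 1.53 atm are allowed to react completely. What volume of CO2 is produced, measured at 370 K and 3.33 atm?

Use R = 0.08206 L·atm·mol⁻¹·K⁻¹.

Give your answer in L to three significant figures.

68.9 L

n(C3H8) = PV/RT = (2.33 × 87.5) / (0.08206 × 986) = 2.520 mol
n(O2) = PV/RT = (1.53 × 1050) / (0.08206 × 937) = 20.89 mol
For 2.520 mol C3H8, stoichiometry requires (5/1) × 2.520 = 12.60 mol O2; 20.89 mol is available, so C3H8 is limiting.
n(CO2) = (3/1) × 2.520 = 7.560 mol
V(CO2) = nRT/P = 7.560 × 0.08206 × 370 / 3.33 = 68.93 L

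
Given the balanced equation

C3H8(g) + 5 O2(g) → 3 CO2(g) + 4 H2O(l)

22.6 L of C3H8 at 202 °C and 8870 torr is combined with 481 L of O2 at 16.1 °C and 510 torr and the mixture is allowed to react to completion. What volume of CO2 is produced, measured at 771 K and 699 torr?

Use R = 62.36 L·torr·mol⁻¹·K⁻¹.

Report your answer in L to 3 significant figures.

n(C3H8) = PV/RT = (8870 × 22.6) / (62.36 × 475.15) = 6.765 mol
n(O2) = PV/RT = (510 × 481) / (62.36 × 289.25) = 13.60 mol
For 6.765 mol C3H8, stoichiometry requires (5/1) × 6.765 = 33.82 mol O2; 13.60 mol is available, so O2 is limiting.
n(CO2) = (3/5) × 13.60 = 8.160 mol
V(CO2) = nRT/P = 8.160 × 62.36 × 771 / 699 = 561.3 L

561 L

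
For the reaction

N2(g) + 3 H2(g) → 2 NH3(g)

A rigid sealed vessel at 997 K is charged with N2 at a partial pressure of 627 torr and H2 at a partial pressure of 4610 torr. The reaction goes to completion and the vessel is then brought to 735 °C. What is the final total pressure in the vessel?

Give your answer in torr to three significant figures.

At constant V, partial pressures at 997 K are proportional to moles, so apply stoichiometry directly to pressures.
P(H2) required for 627 torr of N2 = (3/1) × 627 = 1881 torr; available 4610 torr, so N2 is limiting.
P(H2) remaining = 4610 − (3/1) × 627 = 2729 torr
P(gaseous products) = (2)/1 × 627 = 1254 torr
P_total at 997 K = 2729 + 1254 = 3983 torr
Scaling to 735 °C: P = 3983 × 1008.15/997 = 4028 torr

4030 torr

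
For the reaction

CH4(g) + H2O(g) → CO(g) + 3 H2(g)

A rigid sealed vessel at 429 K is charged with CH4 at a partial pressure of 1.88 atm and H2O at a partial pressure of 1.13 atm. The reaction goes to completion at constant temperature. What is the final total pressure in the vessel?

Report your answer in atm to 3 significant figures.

5.27 atm

At constant V, partial pressures at 429 K are proportional to moles, so apply stoichiometry directly to pressures.
P(H2O) required for 1.88 atm of CH4 = (1/1) × 1.88 = 1.880 atm; available 1.13 atm, so H2O is limiting.
P(CH4) remaining = 1.88 − (1/1) × 1.13 = 0.7500 atm
P(gaseous products) = (1+3)/1 × 1.13 = 4.520 atm
P_total at 429 K = 0.7500 + 4.520 = 5.270 atm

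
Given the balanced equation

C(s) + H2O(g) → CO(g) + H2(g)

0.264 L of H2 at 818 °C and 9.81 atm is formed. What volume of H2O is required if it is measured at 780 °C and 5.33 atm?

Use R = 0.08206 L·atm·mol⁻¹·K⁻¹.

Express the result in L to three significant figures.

n(H2) = PV/RT = (9.81 × 0.264) / (0.08206 × 1091.15) = 0.02892 mol
n(H2O) = (1/1) × 0.02892 = 0.02892 mol
V = nRT/P = 0.02892 × 0.08206 × 1053.15 / 5.33 = 0.4689 L

0.469 L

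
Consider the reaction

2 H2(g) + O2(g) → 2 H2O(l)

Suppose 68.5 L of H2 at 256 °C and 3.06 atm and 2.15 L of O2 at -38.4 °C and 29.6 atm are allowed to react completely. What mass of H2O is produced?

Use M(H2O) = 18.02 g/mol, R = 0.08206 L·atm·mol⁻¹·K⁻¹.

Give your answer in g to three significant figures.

n(H2) = PV/RT = (3.06 × 68.5) / (0.08206 × 529.15) = 4.827 mol
n(O2) = PV/RT = (29.6 × 2.15) / (0.08206 × 234.75) = 3.304 mol
For 4.827 mol H2, stoichiometry requires (1/2) × 4.827 = 2.413 mol O2; 3.304 mol is available, so H2 is limiting.
n(H2O) = (2/2) × 4.827 = 4.827 mol
m(H2O) = 4.827 × 18.02 = 86.98 g

87.0 g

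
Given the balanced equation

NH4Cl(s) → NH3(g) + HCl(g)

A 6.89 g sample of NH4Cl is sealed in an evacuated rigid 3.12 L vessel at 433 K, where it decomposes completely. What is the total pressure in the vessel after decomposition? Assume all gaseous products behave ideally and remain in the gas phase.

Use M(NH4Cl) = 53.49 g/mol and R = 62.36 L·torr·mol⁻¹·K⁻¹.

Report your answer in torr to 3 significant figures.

n(NH4Cl) = 6.89 / 53.49 = 0.1288 mol
n(gas produced) = (2/1) × 0.1288 = 0.2576 mol
P = nRT/V = 0.2576 × 62.36 × 433 / 3.12 = 2229 torr

2230 torr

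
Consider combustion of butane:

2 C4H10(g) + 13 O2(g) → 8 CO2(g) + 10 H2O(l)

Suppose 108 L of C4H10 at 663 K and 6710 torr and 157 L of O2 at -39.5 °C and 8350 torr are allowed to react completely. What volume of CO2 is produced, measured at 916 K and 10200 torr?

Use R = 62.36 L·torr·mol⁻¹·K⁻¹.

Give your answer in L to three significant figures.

n(C4H10) = PV/RT = (6710 × 108) / (62.36 × 663) = 17.53 mol
n(O2) = PV/RT = (8350 × 157) / (62.36 × 233.65) = 89.97 mol
For 17.53 mol C4H10, stoichiometry requires (13/2) × 17.53 = 113.9 mol O2; 89.97 mol is available, so O2 is limiting.
n(CO2) = (8/13) × 89.97 = 55.37 mol
V(CO2) = nRT/P = 55.37 × 62.36 × 916 / 10200 = 310.1 L

310 L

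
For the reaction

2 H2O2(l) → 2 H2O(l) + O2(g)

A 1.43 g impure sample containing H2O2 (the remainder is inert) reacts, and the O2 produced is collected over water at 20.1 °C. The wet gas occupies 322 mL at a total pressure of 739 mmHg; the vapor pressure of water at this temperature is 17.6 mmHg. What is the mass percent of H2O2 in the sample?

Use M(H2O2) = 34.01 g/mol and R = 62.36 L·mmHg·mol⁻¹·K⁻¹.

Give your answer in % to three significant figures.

60.4 %

P(O2) = 739 − 17.6 = 721.4 mmHg
n(O2) = PV/RT = (721.4 × 0.3220) / (62.36 × 293.25) = 0.01270 mol
n(H2O2) = (2/1) × 0.01270 = 0.02540 mol
m(H2O2) = 0.02540 × 34.01 = 0.8639 g
%H2O2 = 0.8639 / 1.43 × 100 = 60.41%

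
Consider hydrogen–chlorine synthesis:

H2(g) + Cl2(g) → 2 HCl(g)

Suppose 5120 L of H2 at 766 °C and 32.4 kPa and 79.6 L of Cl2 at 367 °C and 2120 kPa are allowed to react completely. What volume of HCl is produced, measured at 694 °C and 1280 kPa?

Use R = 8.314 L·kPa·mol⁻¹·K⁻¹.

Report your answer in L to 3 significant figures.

241 L

n(H2) = PV/RT = (32.4 × 5120) / (8.314 × 1039.15) = 19.20 mol
n(Cl2) = PV/RT = (2120 × 79.6) / (8.314 × 640.15) = 31.71 mol
For 19.20 mol H2, stoichiometry requires (1/1) × 19.20 = 19.20 mol Cl2; 31.71 mol is available, so H2 is limiting.
n(HCl) = (2/1) × 19.20 = 38.40 mol
V(HCl) = nRT/P = 38.40 × 8.314 × 967.15 / 1280 = 241.2 L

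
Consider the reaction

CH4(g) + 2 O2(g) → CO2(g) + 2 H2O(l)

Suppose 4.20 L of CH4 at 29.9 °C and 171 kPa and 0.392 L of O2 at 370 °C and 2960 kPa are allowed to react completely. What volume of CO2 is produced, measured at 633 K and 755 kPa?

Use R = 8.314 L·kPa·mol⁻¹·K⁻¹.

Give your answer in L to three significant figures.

n(CH4) = PV/RT = (171 × 4.20) / (8.314 × 303.05) = 0.2851 mol
n(O2) = PV/RT = (2960 × 0.392) / (8.314 × 643.15) = 0.2170 mol
For 0.2851 mol CH4, stoichiometry requires (2/1) × 0.2851 = 0.5702 mol O2; 0.2170 mol is available, so O2 is limiting.
n(CO2) = (1/2) × 0.2170 = 0.1085 mol
V(CO2) = nRT/P = 0.1085 × 8.314 × 633 / 755 = 0.7563 L

0.756 L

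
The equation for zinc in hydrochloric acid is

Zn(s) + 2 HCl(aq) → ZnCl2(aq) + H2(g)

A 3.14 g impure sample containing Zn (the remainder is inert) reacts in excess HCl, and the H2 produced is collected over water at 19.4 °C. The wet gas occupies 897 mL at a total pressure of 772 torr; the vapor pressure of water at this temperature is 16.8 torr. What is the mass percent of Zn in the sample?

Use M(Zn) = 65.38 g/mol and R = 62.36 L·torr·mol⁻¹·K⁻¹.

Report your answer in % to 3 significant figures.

P(H2) = 772 − 16.8 = 755.2 torr
n(H2) = PV/RT = (755.2 × 0.8970) / (62.36 × 292.55) = 0.03713 mol
n(Zn) = (1/1) × 0.03713 = 0.03713 mol
m(Zn) = 0.03713 × 65.38 = 2.428 g
%Zn = 2.428 / 3.14 × 100 = 77.32%

77.3 %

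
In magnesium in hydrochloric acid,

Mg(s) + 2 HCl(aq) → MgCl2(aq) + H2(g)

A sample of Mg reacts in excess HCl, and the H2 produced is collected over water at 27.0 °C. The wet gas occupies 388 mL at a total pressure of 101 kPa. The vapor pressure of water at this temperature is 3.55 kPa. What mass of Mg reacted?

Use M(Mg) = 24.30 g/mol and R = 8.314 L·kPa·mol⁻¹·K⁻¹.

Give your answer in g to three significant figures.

P(H2) = 101 − 3.55 = 97.45 kPa
n(H2) = PV/RT = (97.45 × 0.3880) / (8.314 × 300.15) = 0.01515 mol
n(Mg) = (1/1) × 0.01515 = 0.01515 mol
m(Mg) = 0.01515 × 24.30 = 0.3681 g

0.368 g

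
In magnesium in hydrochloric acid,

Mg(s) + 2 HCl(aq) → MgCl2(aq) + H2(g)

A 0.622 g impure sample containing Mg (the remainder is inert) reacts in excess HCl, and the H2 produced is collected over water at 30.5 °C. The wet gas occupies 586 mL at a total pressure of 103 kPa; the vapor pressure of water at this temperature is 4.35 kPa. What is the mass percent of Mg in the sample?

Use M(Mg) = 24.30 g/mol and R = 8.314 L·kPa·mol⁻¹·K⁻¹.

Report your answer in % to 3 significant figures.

89.5 %

P(H2) = 103 − 4.35 = 98.65 kPa
n(H2) = PV/RT = (98.65 × 0.5860) / (8.314 × 303.65) = 0.02290 mol
n(Mg) = (1/1) × 0.02290 = 0.02290 mol
m(Mg) = 0.02290 × 24.30 = 0.5565 g
%Mg = 0.5565 / 0.622 × 100 = 89.47%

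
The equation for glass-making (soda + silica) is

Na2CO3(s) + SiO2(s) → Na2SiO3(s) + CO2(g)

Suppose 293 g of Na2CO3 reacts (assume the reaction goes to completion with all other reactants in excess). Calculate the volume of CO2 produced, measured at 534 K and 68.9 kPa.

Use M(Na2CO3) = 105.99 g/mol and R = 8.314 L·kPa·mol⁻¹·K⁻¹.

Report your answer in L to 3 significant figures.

n(Na2CO3) = 293.0 / 105.99 = 2.764 mol
n(CO2) = (1/1) × 2.764 = 2.764 mol
V = nRT/P = 2.764 × 8.314 × 534 / 68.9 = 178.1 L

178 L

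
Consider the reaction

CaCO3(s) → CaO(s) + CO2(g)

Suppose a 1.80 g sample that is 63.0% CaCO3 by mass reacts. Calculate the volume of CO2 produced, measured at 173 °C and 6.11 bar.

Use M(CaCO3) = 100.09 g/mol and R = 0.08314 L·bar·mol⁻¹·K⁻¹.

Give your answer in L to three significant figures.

mass of CaCO3 = 1.80 × 63.0/100 = 1.134 g
n(CaCO3) = 1.134 / 100.09 = 0.01133 mol
n(CO2) = (1/1) × 0.01133 = 0.01133 mol
V = nRT/P = 0.01133 × 0.08314 × 446.15 / 6.11 = 0.06878 L

0.0688 L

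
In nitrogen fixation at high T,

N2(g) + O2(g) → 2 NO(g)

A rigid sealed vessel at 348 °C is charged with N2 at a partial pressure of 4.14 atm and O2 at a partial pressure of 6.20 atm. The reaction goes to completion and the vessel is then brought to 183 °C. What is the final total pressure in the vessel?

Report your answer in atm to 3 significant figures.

7.59 atm

At constant V, partial pressures at 348 °C are proportional to moles, so apply stoichiometry directly to pressures.
P(O2) required for 4.14 atm of N2 = (1/1) × 4.14 = 4.140 atm; available 6.20 atm, so N2 is limiting.
P(O2) remaining = 6.20 − (1/1) × 4.14 = 2.060 atm
P(gaseous products) = (2)/1 × 4.14 = 8.280 atm
P_total at 348 °C = 2.060 + 8.280 = 10.34 atm
Scaling to 183 °C: P = 10.34 × 456.15/621.15 = 7.593 atm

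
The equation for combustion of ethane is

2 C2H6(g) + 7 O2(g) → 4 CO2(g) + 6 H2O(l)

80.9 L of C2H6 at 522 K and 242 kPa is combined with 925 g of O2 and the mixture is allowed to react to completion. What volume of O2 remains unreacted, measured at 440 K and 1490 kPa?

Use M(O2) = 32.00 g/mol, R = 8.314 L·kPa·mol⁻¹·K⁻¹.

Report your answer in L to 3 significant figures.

n(C2H6) = PV/RT = (242 × 80.9) / (8.314 × 522) = 4.511 mol
n(O2) = 925 / 32.00 = 28.91 mol
For 4.511 mol C2H6, stoichiometry requires (7/2) × 4.511 = 15.79 mol O2; 28.91 mol is available, so C2H6 is limiting.
n(O2) consumed = (7/2) × 4.511 = 15.79 mol; remaining = 28.91 − 15.79 = 13.12 mol
V(O2) = nRT/P = 13.12 × 8.314 × 440 / 1490 = 32.21 L

32.2 L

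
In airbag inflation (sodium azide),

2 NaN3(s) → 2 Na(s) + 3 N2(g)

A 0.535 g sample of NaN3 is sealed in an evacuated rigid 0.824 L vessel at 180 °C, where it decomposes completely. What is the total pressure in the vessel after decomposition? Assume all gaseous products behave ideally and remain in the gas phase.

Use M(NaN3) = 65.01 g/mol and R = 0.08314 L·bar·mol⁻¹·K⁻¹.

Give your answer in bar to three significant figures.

n(NaN3) = 0.535 / 65.01 = 0.008230 mol
n(gas produced) = (3/2) × 0.008230 = 0.01234 mol
P = nRT/V = 0.01234 × 0.08314 × 453.15 / 0.824 = 0.5642 bar

0.564 bar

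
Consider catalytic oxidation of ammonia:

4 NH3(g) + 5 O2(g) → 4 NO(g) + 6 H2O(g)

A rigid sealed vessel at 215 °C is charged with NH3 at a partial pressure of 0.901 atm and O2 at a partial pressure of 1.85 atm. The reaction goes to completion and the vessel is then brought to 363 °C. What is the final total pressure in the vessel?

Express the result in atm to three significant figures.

3.88 atm

Because the vessel is rigid and T is held at 215 °C, work the stoichiometry in partial pressures (P_i = n_iRT/V).
P(O2) required for 0.901 atm of NH3 = (5/4) × 0.901 = 1.126 atm; available 1.85 atm, so NH3 is limiting.
P(O2) remaining = 1.85 − (5/4) × 0.901 = 0.7238 atm
P(gaseous products) = (4+6)/4 × 0.901 = 2.252 atm
P_total at 215 °C = 0.7238 + 2.252 = 2.976 atm
Scaling to 363 °C: P = 2.976 × 636.15/488.15 = 3.878 atm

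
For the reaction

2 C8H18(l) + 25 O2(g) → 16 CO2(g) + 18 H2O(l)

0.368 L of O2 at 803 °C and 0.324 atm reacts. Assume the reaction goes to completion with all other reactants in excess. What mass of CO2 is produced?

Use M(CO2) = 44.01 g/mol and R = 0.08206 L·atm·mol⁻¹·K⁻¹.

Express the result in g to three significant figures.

n(O2) = PV/RT = (0.324 × 0.368) / (0.08206 × 1076.15) = 0.001350 mol
n(CO2) = (16/25) × 0.001350 = 0.0008640 mol
m(CO2) = 0.0008640 × 44.01 = 0.03802 g

0.0380 g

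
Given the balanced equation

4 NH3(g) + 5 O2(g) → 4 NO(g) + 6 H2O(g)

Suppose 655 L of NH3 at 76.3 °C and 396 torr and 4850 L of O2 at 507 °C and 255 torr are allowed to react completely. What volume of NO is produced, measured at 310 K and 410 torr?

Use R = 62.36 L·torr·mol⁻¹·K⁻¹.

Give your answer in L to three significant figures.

n(NH3) = PV/RT = (396 × 655) / (62.36 × 349.45) = 11.90 mol
n(O2) = PV/RT = (255 × 4850) / (62.36 × 780.15) = 25.42 mol
For 11.90 mol NH3, stoichiometry requires (5/4) × 11.90 = 14.88 mol O2; 25.42 mol is available, so NH3 is limiting.
n(NO) = (4/4) × 11.90 = 11.90 mol
V(NO) = nRT/P = 11.90 × 62.36 × 310 / 410 = 561.1 L

561 L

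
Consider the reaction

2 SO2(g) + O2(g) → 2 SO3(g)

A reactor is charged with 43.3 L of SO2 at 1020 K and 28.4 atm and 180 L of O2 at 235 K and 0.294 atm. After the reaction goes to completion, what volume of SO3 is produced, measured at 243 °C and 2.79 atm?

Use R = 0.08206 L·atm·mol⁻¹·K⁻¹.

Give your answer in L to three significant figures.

n(SO2) = PV/RT = (28.4 × 43.3) / (0.08206 × 1020) = 14.69 mol
n(O2) = PV/RT = (0.294 × 180) / (0.08206 × 235) = 2.744 mol
For 14.69 mol SO2, stoichiometry requires (1/2) × 14.69 = 7.345 mol O2; 2.744 mol is available, so O2 is limiting.
n(SO3) = (2/1) × 2.744 = 5.488 mol
V(SO3) = nRT/P = 5.488 × 0.08206 × 516.15 / 2.79 = 83.31 L

83.3 L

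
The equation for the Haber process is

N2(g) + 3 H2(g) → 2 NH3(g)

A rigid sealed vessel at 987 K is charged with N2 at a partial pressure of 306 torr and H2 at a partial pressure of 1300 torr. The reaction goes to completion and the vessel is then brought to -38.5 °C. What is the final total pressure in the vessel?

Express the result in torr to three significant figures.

Because the vessel is rigid and T is held at 987 K, work the stoichiometry in partial pressures (P_i = n_iRT/V).
P(H2) required for 306 torr of N2 = (3/1) × 306 = 918.0 torr; available 1300 torr, so N2 is limiting.
P(H2) remaining = 1300 − (3/1) × 306 = 382.0 torr
P(gaseous products) = (2)/1 × 306 = 612.0 torr
P_total at 987 K = 382.0 + 612.0 = 994.0 torr
Scaling to -38.5 °C: P = 994.0 × 234.65/987 = 236.3 torr

236 torr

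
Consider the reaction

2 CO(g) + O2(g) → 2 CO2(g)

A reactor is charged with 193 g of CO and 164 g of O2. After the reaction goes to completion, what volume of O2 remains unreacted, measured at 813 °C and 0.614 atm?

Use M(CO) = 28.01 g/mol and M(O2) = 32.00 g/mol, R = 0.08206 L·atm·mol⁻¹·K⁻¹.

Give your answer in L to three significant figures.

n(CO) = 193 / 28.01 = 6.890 mol
n(O2) = 164 / 32.00 = 5.125 mol
For 6.890 mol CO, stoichiometry requires (1/2) × 6.890 = 3.445 mol O2; 5.125 mol is available, so CO is limiting.
n(O2) consumed = (1/2) × 6.890 = 3.445 mol; remaining = 5.125 − 3.445 = 1.680 mol
V(O2) = nRT/P = 1.680 × 0.08206 × 1086.15 / 0.614 = 243.9 L

244 L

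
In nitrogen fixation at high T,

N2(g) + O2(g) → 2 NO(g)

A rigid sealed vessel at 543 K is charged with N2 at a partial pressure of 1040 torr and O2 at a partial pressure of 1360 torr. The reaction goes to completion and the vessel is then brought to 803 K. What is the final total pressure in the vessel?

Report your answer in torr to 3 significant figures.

At constant V, partial pressures at 543 K are proportional to moles, so apply stoichiometry directly to pressures.
P(O2) required for 1040 torr of N2 = (1/1) × 1040 = 1040 torr; available 1360 torr, so N2 is limiting.
P(O2) remaining = 1360 − (1/1) × 1040 = 320.0 torr
P(gaseous products) = (2)/1 × 1040 = 2080 torr
P_total at 543 K = 320.0 + 2080 = 2400 torr
Scaling to 803 K: P = 2400 × 803/543 = 3549 torr

3550 torr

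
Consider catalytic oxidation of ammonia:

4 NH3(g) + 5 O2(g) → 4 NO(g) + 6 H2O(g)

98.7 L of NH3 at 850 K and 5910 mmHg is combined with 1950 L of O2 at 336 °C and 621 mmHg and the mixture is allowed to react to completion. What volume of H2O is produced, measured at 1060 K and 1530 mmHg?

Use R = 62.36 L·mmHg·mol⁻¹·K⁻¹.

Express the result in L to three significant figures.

713 L

n(NH3) = PV/RT = (5910 × 98.7) / (62.36 × 850) = 11.00 mol
n(O2) = PV/RT = (621 × 1950) / (62.36 × 609.15) = 31.88 mol
For 11.00 mol NH3, stoichiometry requires (5/4) × 11.00 = 13.75 mol O2; 31.88 mol is available, so NH3 is limiting.
n(H2O) = (6/4) × 11.00 = 16.50 mol
V(H2O) = nRT/P = 16.50 × 62.36 × 1060 / 1530 = 712.9 L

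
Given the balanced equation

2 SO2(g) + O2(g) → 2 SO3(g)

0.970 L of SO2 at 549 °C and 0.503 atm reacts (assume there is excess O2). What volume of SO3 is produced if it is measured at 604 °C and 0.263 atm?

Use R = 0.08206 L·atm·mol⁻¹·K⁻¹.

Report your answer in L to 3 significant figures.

1.98 L

n(SO2) = PV/RT = (0.503 × 0.970) / (0.08206 × 822.15) = 0.007232 mol
n(SO3) = (2/2) × 0.007232 = 0.007232 mol
V = nRT/P = 0.007232 × 0.08206 × 877.15 / 0.263 = 1.979 L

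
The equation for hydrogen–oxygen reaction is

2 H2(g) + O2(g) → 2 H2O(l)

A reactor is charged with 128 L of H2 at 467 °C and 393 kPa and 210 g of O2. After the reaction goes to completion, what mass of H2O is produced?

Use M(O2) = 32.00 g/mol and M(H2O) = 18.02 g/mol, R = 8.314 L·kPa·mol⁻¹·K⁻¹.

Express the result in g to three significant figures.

147 g

n(H2) = PV/RT = (393 × 128) / (8.314 × 740.15) = 8.175 mol
n(O2) = 210 / 32.00 = 6.562 mol
For 8.175 mol H2, stoichiometry requires (1/2) × 8.175 = 4.088 mol O2; 6.562 mol is available, so H2 is limiting.
n(H2O) = (2/2) × 8.175 = 8.175 mol
m(H2O) = 8.175 × 18.02 = 147.3 g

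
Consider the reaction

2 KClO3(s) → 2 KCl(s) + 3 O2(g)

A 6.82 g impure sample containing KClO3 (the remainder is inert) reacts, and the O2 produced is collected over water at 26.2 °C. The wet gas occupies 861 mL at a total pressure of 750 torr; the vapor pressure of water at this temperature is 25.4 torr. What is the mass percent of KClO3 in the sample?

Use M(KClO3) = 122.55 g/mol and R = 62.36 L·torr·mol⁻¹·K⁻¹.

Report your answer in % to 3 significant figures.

P(O2) = 750 − 25.4 = 724.6 torr
n(O2) = PV/RT = (724.6 × 0.8610) / (62.36 × 299.35) = 0.03342 mol
n(KClO3) = (2/3) × 0.03342 = 0.02228 mol
m(KClO3) = 0.02228 × 122.55 = 2.730 g
%KClO3 = 2.730 / 6.82 × 100 = 40.03%

40.0 %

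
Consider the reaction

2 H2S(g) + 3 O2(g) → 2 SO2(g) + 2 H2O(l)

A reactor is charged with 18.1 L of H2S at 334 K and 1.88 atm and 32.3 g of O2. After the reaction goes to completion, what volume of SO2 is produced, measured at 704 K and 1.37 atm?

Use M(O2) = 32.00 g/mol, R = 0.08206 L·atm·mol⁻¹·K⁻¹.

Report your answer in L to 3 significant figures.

28.4 L

n(H2S) = PV/RT = (1.88 × 18.1) / (0.08206 × 334) = 1.242 mol
n(O2) = 32.3 / 32.00 = 1.009 mol
For 1.242 mol H2S, stoichiometry requires (3/2) × 1.242 = 1.863 mol O2; 1.009 mol is available, so O2 is limiting.
n(SO2) = (2/3) × 1.009 = 0.6727 mol
V(SO2) = nRT/P = 0.6727 × 0.08206 × 704 / 1.37 = 28.37 L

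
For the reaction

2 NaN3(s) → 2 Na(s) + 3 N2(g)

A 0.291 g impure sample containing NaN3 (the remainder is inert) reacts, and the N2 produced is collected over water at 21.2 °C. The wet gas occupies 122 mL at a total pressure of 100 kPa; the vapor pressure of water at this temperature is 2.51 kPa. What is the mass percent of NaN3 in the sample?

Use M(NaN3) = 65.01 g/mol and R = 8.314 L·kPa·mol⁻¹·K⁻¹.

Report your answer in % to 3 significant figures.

P(N2) = 100 − 2.51 = 97.49 kPa
n(N2) = PV/RT = (97.49 × 0.1220) / (8.314 × 294.35) = 0.004860 mol
n(NaN3) = (2/3) × 0.004860 = 0.003240 mol
m(NaN3) = 0.003240 × 65.01 = 0.2106 g
%NaN3 = 0.2106 / 0.291 × 100 = 72.37%

72.4 %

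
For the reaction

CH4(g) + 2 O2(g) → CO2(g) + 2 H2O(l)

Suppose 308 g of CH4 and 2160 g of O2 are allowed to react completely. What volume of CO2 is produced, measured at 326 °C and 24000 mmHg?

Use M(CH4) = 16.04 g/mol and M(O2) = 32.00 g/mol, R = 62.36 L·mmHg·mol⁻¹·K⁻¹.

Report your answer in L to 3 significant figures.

n(CH4) = 308 / 16.04 = 19.20 mol
n(O2) = 2160 / 32.00 = 67.50 mol
For 19.20 mol CH4, stoichiometry requires (2/1) × 19.20 = 38.40 mol O2; 67.50 mol is available, so CH4 is limiting.
n(CO2) = (1/1) × 19.20 = 19.20 mol
V(CO2) = nRT/P = 19.20 × 62.36 × 599.15 / 24000 = 29.89 L

29.9 L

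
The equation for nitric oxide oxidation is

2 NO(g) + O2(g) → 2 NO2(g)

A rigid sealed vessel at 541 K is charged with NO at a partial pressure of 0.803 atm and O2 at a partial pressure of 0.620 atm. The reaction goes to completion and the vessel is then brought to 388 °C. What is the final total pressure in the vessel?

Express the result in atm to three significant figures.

At constant V, partial pressures at 541 K are proportional to moles, so apply stoichiometry directly to pressures.
P(O2) required for 0.803 atm of NO = (1/2) × 0.803 = 0.4015 atm; available 0.620 atm, so NO is limiting.
P(O2) remaining = 0.620 − (1/2) × 0.803 = 0.2185 atm
P(gaseous products) = (2)/2 × 0.803 = 0.8030 atm
P_total at 541 K = 0.2185 + 0.8030 = 1.022 atm
Scaling to 388 °C: P = 1.022 × 661.15/541 = 1.249 atm

1.25 atm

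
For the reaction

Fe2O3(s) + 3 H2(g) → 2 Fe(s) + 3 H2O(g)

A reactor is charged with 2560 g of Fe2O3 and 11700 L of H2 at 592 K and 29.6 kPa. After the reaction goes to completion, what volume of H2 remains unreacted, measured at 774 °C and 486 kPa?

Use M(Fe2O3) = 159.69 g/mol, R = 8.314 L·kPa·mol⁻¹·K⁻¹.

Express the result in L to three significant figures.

399 L

n(Fe2O3) = 2560 / 159.69 = 16.03 mol
n(H2) = PV/RT = (29.6 × 11700) / (8.314 × 592) = 70.36 mol
For 16.03 mol Fe2O3, stoichiometry requires (3/1) × 16.03 = 48.09 mol H2; 70.36 mol is available, so Fe2O3 is limiting.
n(H2) consumed = (3/1) × 16.03 = 48.09 mol; remaining = 70.36 − 48.09 = 22.27 mol
V(H2) = nRT/P = 22.27 × 8.314 × 1047.15 / 486 = 398.9 L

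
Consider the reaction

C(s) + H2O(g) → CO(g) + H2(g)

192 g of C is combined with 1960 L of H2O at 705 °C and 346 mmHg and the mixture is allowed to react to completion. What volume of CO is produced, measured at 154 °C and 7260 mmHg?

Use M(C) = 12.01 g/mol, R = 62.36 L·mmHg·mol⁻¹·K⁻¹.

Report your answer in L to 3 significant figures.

40.8 L

n(C) = 192 / 12.01 = 15.99 mol
n(H2O) = PV/RT = (346 × 1960) / (62.36 × 978.15) = 11.12 mol
For 15.99 mol C, stoichiometry requires (1/1) × 15.99 = 15.99 mol H2O; 11.12 mol is available, so H2O is limiting.
n(CO) = (1/1) × 11.12 = 11.12 mol
V(CO) = nRT/P = 11.12 × 62.36 × 427.15 / 7260 = 40.80 L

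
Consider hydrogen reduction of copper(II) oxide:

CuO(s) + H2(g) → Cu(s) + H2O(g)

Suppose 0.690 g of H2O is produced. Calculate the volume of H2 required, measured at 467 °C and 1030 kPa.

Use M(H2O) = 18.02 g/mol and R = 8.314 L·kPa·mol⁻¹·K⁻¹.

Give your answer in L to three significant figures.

0.229 L

n(H2O) = 0.6900 / 18.02 = 0.03829 mol
n(H2) = (1/1) × 0.03829 = 0.03829 mol
V = nRT/P = 0.03829 × 8.314 × 740.15 / 1030 = 0.2288 L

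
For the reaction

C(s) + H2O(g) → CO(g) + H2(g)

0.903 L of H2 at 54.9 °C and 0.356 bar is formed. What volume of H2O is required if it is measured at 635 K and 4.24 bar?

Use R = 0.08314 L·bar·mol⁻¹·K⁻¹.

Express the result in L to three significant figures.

n(H2) = PV/RT = (0.356 × 0.903) / (0.08314 × 328.05) = 0.01179 mol
n(H2O) = (1/1) × 0.01179 = 0.01179 mol
V = nRT/P = 0.01179 × 0.08314 × 635 / 4.24 = 0.1468 L

0.147 L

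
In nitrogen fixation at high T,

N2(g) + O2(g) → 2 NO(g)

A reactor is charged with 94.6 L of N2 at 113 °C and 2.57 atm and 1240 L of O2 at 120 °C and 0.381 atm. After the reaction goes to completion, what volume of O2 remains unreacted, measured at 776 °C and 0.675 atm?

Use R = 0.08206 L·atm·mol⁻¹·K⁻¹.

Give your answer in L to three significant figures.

889 L

n(N2) = PV/RT = (2.57 × 94.6) / (0.08206 × 386.15) = 7.672 mol
n(O2) = PV/RT = (0.381 × 1240) / (0.08206 × 393.15) = 14.64 mol
For 7.672 mol N2, stoichiometry requires (1/1) × 7.672 = 7.672 mol O2; 14.64 mol is available, so N2 is limiting.
n(O2) consumed = (1/1) × 7.672 = 7.672 mol; remaining = 14.64 − 7.672 = 6.968 mol
V(O2) = nRT/P = 6.968 × 0.08206 × 1049.15 / 0.675 = 888.7 L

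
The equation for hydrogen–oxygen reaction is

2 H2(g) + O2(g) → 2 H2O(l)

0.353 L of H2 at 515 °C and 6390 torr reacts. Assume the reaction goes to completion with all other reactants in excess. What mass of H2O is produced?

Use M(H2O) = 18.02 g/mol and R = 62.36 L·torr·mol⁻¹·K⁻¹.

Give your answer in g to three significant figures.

0.827 g

n(H2) = PV/RT = (6390 × 0.353) / (62.36 × 788.15) = 0.04589 mol
n(H2O) = (2/2) × 0.04589 = 0.04589 mol
m(H2O) = 0.04589 × 18.02 = 0.8269 g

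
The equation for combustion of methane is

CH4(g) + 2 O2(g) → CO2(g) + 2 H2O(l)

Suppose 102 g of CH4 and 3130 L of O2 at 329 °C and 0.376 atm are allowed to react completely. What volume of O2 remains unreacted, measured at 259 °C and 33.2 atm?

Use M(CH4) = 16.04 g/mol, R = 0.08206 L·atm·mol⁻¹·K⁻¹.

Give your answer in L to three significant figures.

n(CH4) = 102 / 16.04 = 6.359 mol
n(O2) = PV/RT = (0.376 × 3130) / (0.08206 × 602.15) = 23.82 mol
For 6.359 mol CH4, stoichiometry requires (2/1) × 6.359 = 12.72 mol O2; 23.82 mol is available, so CH4 is limiting.
n(O2) consumed = (2/1) × 6.359 = 12.72 mol; remaining = 23.82 − 12.72 = 11.10 mol
V(O2) = nRT/P = 11.10 × 0.08206 × 532.15 / 33.2 = 14.60 L

14.6 L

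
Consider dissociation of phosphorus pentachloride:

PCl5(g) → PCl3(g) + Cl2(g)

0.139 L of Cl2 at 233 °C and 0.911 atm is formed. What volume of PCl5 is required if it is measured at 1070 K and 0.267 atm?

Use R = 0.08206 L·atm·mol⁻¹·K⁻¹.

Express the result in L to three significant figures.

n(Cl2) = PV/RT = (0.911 × 0.139) / (0.08206 × 506.15) = 0.003049 mol
n(PCl5) = (1/1) × 0.003049 = 0.003049 mol
V = nRT/P = 0.003049 × 0.08206 × 1070 / 0.267 = 1.003 L

1.00 L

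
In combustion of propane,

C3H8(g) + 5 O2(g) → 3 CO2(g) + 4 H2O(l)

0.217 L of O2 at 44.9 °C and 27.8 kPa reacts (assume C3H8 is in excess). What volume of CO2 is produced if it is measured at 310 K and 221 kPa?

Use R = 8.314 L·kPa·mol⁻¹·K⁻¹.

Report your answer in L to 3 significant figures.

n(O2) = PV/RT = (27.8 × 0.217) / (8.314 × 318.05) = 0.002281 mol
n(CO2) = (3/5) × 0.002281 = 0.001369 mol
V = nRT/P = 0.001369 × 8.314 × 310 / 221 = 0.01597 L

0.0160 L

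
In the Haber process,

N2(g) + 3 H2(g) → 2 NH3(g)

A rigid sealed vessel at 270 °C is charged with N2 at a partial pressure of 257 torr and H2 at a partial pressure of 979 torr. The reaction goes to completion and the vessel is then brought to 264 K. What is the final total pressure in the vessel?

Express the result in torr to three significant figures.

351 torr

With V and T fixed, P_i ∝ n_i, so the mole ratios apply directly to partial pressures at 270 °C.
P(H2) required for 257 torr of N2 = (3/1) × 257 = 771.0 torr; available 979 torr, so N2 is limiting.
P(H2) remaining = 979 − (3/1) × 257 = 208.0 torr
P(gaseous products) = (2)/1 × 257 = 514.0 torr
P_total at 270 °C = 208.0 + 514.0 = 722.0 torr
Scaling to 264 K: P = 722.0 × 264/543.15 = 350.9 torr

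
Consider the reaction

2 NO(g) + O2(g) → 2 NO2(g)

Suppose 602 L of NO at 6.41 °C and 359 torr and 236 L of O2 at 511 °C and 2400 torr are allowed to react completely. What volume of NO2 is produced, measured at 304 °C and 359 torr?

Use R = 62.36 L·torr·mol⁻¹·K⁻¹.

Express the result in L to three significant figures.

n(NO) = PV/RT = (359 × 602) / (62.36 × 279.56) = 12.40 mol
n(O2) = PV/RT = (2400 × 236) / (62.36 × 784.15) = 11.58 mol
For 12.40 mol NO, stoichiometry requires (1/2) × 12.40 = 6.200 mol O2; 11.58 mol is available, so NO is limiting.
n(NO2) = (2/2) × 12.40 = 12.40 mol
V(NO2) = nRT/P = 12.40 × 62.36 × 577.15 / 359 = 1243 L

1240 L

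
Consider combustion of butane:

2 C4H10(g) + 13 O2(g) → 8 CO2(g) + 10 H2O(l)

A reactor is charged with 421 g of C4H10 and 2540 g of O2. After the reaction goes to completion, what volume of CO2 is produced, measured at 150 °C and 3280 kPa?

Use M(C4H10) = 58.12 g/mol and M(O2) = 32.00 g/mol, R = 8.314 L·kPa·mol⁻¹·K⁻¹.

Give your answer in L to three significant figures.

n(C4H10) = 421 / 58.12 = 7.244 mol
n(O2) = 2540 / 32.00 = 79.38 mol
For 7.244 mol C4H10, stoichiometry requires (13/2) × 7.244 = 47.09 mol O2; 79.38 mol is available, so C4H10 is limiting.
n(CO2) = (8/2) × 7.244 = 28.98 mol
V(CO2) = nRT/P = 28.98 × 8.314 × 423.15 / 3280 = 31.08 L

31.1 L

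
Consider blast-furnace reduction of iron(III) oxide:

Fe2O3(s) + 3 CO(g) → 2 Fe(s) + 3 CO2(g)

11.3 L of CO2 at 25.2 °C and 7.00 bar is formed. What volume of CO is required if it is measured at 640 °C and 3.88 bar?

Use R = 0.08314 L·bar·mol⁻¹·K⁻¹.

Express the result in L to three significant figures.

n(CO2) = PV/RT = (7.00 × 11.3) / (0.08314 × 298.35) = 3.189 mol
n(CO) = (3/3) × 3.189 = 3.189 mol
V = nRT/P = 3.189 × 0.08314 × 913.15 / 3.88 = 62.40 L

62.4 L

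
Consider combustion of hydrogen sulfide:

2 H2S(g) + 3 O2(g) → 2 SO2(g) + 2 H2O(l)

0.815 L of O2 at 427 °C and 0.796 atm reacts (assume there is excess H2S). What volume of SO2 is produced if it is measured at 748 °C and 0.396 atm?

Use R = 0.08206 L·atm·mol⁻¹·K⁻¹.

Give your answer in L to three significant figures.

n(O2) = PV/RT = (0.796 × 0.815) / (0.08206 × 700.15) = 0.01129 mol
n(SO2) = (2/3) × 0.01129 = 0.007527 mol
V = nRT/P = 0.007527 × 0.08206 × 1021.15 / 0.396 = 1.593 L

1.59 L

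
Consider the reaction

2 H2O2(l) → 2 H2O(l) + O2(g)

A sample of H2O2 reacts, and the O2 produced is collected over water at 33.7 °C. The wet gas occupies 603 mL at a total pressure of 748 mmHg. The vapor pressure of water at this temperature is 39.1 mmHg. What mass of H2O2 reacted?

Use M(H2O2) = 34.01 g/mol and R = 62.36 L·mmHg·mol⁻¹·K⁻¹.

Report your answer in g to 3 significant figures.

P(O2) = 748 − 39.1 = 708.9 mmHg
n(O2) = PV/RT = (708.9 × 0.6030) / (62.36 × 306.85) = 0.02234 mol
n(H2O2) = (2/1) × 0.02234 = 0.04468 mol
m(H2O2) = 0.04468 × 34.01 = 1.520 g

1.52 g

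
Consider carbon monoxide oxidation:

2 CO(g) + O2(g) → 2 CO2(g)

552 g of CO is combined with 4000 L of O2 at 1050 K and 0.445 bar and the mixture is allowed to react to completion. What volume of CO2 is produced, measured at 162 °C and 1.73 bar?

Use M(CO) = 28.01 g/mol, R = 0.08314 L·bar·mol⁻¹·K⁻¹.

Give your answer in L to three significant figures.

n(CO) = 552 / 28.01 = 19.71 mol
n(O2) = PV/RT = (0.445 × 4000) / (0.08314 × 1050) = 20.39 mol
For 19.71 mol CO, stoichiometry requires (1/2) × 19.71 = 9.855 mol O2; 20.39 mol is available, so CO is limiting.
n(CO2) = (2/2) × 19.71 = 19.71 mol
V(CO2) = nRT/P = 19.71 × 0.08314 × 435.15 / 1.73 = 412.2 L

412 L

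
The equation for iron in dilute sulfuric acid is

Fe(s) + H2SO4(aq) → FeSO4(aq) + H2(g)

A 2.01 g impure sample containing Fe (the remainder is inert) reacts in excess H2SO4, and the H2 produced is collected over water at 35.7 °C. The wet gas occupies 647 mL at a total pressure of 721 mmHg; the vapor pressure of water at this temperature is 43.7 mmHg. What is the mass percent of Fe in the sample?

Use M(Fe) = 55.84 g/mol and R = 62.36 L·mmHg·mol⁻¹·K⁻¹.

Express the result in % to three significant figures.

P(H2) = 721 − 43.7 = 677.3 mmHg
n(H2) = PV/RT = (677.3 × 0.6470) / (62.36 × 308.85) = 0.02275 mol
n(Fe) = (1/1) × 0.02275 = 0.02275 mol
m(Fe) = 0.02275 × 55.84 = 1.270 g
%Fe = 1.270 / 2.01 × 100 = 63.18%

63.2 %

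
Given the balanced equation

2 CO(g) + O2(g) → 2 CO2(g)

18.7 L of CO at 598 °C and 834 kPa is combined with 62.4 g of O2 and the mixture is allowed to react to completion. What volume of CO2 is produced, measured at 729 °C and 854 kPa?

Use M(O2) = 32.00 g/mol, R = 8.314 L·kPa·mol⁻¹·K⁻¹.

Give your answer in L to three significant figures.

21.0 L

n(CO) = PV/RT = (834 × 18.7) / (8.314 × 871.15) = 2.153 mol
n(O2) = 62.4 / 32.00 = 1.950 mol
For 2.153 mol CO, stoichiometry requires (1/2) × 2.153 = 1.077 mol O2; 1.950 mol is available, so CO is limiting.
n(CO2) = (2/2) × 2.153 = 2.153 mol
V(CO2) = nRT/P = 2.153 × 8.314 × 1002.15 / 854 = 21.01 L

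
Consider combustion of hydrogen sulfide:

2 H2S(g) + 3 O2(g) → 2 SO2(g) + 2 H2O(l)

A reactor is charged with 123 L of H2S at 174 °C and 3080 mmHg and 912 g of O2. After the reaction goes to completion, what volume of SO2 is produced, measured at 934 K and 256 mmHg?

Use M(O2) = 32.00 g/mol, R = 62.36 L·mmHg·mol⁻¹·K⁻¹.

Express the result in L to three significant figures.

n(H2S) = PV/RT = (3080 × 123) / (62.36 × 447.15) = 13.59 mol
n(O2) = 912 / 32.00 = 28.50 mol
For 13.59 mol H2S, stoichiometry requires (3/2) × 13.59 = 20.38 mol O2; 28.50 mol is available, so H2S is limiting.
n(SO2) = (2/2) × 13.59 = 13.59 mol
V(SO2) = nRT/P = 13.59 × 62.36 × 934 / 256 = 3092 L

3090 L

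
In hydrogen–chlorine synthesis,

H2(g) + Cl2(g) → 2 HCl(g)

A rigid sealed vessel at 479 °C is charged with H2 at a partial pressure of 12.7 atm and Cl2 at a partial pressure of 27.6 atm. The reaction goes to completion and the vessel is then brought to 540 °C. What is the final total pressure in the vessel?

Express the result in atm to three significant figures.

43.6 atm

Because the vessel is rigid and T is held at 479 °C, work the stoichiometry in partial pressures (P_i = n_iRT/V).
P(Cl2) required for 12.7 atm of H2 = (1/1) × 12.7 = 12.70 atm; available 27.6 atm, so H2 is limiting.
P(Cl2) remaining = 27.6 − (1/1) × 12.7 = 14.90 atm
P(gaseous products) = (2)/1 × 12.7 = 25.40 atm
P_total at 479 °C = 14.90 + 25.40 = 40.30 atm
Scaling to 540 °C: P = 40.30 × 813.15/752.15 = 43.57 atm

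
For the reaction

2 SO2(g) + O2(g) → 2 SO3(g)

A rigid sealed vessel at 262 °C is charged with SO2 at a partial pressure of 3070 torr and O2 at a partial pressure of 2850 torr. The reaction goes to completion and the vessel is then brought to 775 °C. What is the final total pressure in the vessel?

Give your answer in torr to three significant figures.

With V and T fixed, P_i ∝ n_i, so the mole ratios apply directly to partial pressures at 262 °C.
P(O2) required for 3070 torr of SO2 = (1/2) × 3070 = 1535 torr; available 2850 torr, so SO2 is limiting.
P(O2) remaining = 2850 − (1/2) × 3070 = 1315 torr
P(gaseous products) = (2)/2 × 3070 = 3070 torr
P_total at 262 °C = 1315 + 3070 = 4385 torr
Scaling to 775 °C: P = 4385 × 1048.15/535.15 = 8589 torr

8590 torr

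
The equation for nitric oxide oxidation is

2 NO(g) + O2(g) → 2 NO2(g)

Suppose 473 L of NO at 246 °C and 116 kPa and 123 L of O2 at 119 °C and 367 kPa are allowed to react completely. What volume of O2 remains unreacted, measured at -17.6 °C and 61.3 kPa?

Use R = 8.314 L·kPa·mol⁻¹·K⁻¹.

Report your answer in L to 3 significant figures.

260 L

n(NO) = PV/RT = (116 × 473) / (8.314 × 519.15) = 12.71 mol
n(O2) = PV/RT = (367 × 123) / (8.314 × 392.15) = 13.85 mol
For 12.71 mol NO, stoichiometry requires (1/2) × 12.71 = 6.355 mol O2; 13.85 mol is available, so NO is limiting.
n(O2) consumed = (1/2) × 12.71 = 6.355 mol; remaining = 13.85 − 6.355 = 7.495 mol
V(O2) = nRT/P = 7.495 × 8.314 × 255.55 / 61.3 = 259.8 L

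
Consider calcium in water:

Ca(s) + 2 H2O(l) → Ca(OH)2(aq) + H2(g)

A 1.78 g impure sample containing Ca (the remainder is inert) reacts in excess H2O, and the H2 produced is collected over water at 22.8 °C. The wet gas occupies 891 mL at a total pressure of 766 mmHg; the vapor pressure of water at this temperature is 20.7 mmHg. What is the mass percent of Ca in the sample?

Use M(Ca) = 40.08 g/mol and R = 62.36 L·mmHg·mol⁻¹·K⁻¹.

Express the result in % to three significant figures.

P(H2) = 766 − 20.7 = 745.3 mmHg
n(H2) = PV/RT = (745.3 × 0.8910) / (62.36 × 295.95) = 0.03598 mol
n(Ca) = (1/1) × 0.03598 = 0.03598 mol
m(Ca) = 0.03598 × 40.08 = 1.442 g
%Ca = 1.442 / 1.78 × 100 = 81.01%

81.0 %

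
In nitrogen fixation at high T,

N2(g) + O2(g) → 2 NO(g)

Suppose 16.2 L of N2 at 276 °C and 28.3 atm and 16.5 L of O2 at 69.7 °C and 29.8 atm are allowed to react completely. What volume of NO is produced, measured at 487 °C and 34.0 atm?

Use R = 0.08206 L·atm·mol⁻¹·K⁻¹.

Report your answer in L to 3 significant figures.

37.3 L

n(N2) = PV/RT = (28.3 × 16.2) / (0.08206 × 549.15) = 10.17 mol
n(O2) = PV/RT = (29.8 × 16.5) / (0.08206 × 342.85) = 17.48 mol
For 10.17 mol N2, stoichiometry requires (1/1) × 10.17 = 10.17 mol O2; 17.48 mol is available, so N2 is limiting.
n(NO) = (2/1) × 10.17 = 20.34 mol
V(NO) = nRT/P = 20.34 × 0.08206 × 760.15 / 34.0 = 37.32 L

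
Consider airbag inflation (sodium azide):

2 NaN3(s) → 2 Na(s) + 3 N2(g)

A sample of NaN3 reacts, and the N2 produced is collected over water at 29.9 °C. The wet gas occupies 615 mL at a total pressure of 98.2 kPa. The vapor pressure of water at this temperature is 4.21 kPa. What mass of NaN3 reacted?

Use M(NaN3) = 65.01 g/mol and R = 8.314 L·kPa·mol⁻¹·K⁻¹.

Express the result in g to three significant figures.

0.994 g

P(N2) = 98.2 − 4.21 = 93.99 kPa
n(N2) = PV/RT = (93.99 × 0.6150) / (8.314 × 303.05) = 0.02294 mol
n(NaN3) = (2/3) × 0.02294 = 0.01529 mol
m(NaN3) = 0.01529 × 65.01 = 0.9940 g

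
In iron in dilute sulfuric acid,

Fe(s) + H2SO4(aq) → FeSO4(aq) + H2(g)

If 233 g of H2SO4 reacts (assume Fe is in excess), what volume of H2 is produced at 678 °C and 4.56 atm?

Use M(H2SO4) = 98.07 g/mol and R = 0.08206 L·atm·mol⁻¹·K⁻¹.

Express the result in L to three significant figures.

40.7 L

n(H2SO4) = 233.0 / 98.07 = 2.376 mol
n(H2) = (1/1) × 2.376 = 2.376 mol
V = nRT/P = 2.376 × 0.08206 × 951.15 / 4.56 = 40.67 L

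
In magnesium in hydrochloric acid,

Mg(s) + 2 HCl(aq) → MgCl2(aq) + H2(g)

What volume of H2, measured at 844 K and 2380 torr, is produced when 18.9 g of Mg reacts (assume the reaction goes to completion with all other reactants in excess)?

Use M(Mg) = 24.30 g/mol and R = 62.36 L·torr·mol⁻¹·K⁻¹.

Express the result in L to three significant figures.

n(Mg) = 18.90 / 24.30 = 0.7778 mol
n(H2) = (1/1) × 0.7778 = 0.7778 mol
V = nRT/P = 0.7778 × 62.36 × 844 / 2380 = 17.20 L

17.2 L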